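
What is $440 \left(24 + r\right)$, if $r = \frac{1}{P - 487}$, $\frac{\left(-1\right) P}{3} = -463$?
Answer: $\frac{432980}{41} \approx 10560.0$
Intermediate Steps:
$P = 1389$ ($P = \left(-3\right) \left(-463\right) = 1389$)
$r = \frac{1}{902}$ ($r = \frac{1}{1389 - 487} = \frac{1}{902} \approx 0.0011086$)
$440 \left(24 + r\right) = 440 \left(24 + \frac{1}{902}\right) = 440 \cdot \frac{21649}{902} = \frac{432980}{41}$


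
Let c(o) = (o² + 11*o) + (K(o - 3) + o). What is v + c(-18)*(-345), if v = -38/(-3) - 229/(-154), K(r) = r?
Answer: -13860391/462 ≈ -30001.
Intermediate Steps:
c(o) = -3 + o² + 13*o (c(o) = (o² + 11*o) + ((o - 3) + o) = (o² + 11*o) + ((-3 + o) + o) = (o² + 11*o) + (-3 + 2*o) = -3 + o² + 13*o)
v = 6539/462 (v = -38*(-⅓) - 229*(-1/154) = 38/3 + 229/154 = 6539/462 ≈ 14.154)
v + c(-18)*(-345) = 6539/462 + (-3 + (-18)² + 13*(-18))*(-345) = 6539/462 + (-3 + 324 - 234)*(-345) = 6539/462 + 87*(-345) = 6539/462 - 30015 = -13860391/462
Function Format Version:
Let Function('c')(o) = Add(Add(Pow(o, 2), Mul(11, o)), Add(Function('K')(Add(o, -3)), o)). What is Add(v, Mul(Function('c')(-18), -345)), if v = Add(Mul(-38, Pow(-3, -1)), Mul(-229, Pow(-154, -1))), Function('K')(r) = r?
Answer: Rational(-13860391, 462) ≈ -30001.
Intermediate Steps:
Function('c')(o) = Add(-3, Pow(o, 2), Mul(13, o)) (Function('c')(o) = Add(Add(Pow(o, 2), Mul(11, o)), Add(Add(o, -3), o)) = Add(Add(Pow(o, 2), Mul(11, o)), Add(Add(-3, o), o)) = Add(Add(Pow(o, 2), Mul(11, o)), Add(-3, Mul(2, o))) = Add(-3, Pow(o, 2), Mul(13, o)))
v = Rational(6539, 462) (v = Add(Mul(-38, Rational(-1, 3)), Mul(-229, Rational(-1, 154))) = Add(Rational(38, 3), Rational(229, 154)) = Rational(6539, 462) ≈ 14.154)
Add(v, Mul(Function('c')(-18), -345)) = Add(Rational(6539, 462), Mul(Add(-3, Pow(-18, 2), Mul(13, -18)), -345)) = Add(Rational(6539, 462), Mul(Add(-3, 324, -234), -345)) = Add(Rational(6539, 462), Mul(87, -345)) = Add(Rational(6539, 462), -30015) = Rational(-13860391, 462)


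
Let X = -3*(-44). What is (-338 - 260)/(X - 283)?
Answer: 598/151 ≈ 3.9603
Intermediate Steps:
X = 132
(-338 - 260)/(X - 283) = (-338 - 260)/(132 - 283) = -598/(-151) = -598*(-1/151) = 598/151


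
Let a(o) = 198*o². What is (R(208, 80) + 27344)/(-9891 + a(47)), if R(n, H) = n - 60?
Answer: 9164/142497 ≈ 0.064310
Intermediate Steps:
R(n, H) = -60 + n
(R(208, 80) + 27344)/(-9891 + a(47)) = ((-60 + 208) + 27344)/(-9891 + 198*47²) = (148 + 27344)/(-9891 + 198*2209) = 27492/(-9891 + 437382) = 27492/427491 = 27492*(1/427491) = 9164/142497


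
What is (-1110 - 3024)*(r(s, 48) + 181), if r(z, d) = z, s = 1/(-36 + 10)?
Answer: -748095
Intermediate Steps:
s = -1/26 (s = 1/(-26) = -1/26 ≈ -0.038462)
(-1110 - 3024)*(r(s, 48) + 181) = (-1110 - 3024)*(-1/26 + 181) = -4134*4705/26 = -748095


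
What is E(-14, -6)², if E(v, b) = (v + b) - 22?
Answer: 1764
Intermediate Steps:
E(v, b) = -22 + b + v (E(v, b) = (b + v) - 22 = -22 + b + v)
E(-14, -6)² = (-22 - 6 - 14)² = (-42)² = 1764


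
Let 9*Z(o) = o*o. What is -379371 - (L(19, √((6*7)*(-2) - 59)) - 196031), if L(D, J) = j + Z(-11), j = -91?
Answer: -1649362/9 ≈ -1.8326e+5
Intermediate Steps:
Z(o) = o²/9 (Z(o) = (o*o)/9 = o²/9)
L(D, J) = -698/9 (L(D, J) = -91 + (⅑)*(-11)² = -91 + (⅑)*121 = -91 + 121/9 = -698/9)
-379371 - (L(19, √((6*7)*(-2) - 59)) - 196031) = -379371 - (-698/9 - 196031) = -379371 - 1*(-1764977/9) = -379371 + 1764977/9 = -1649362/9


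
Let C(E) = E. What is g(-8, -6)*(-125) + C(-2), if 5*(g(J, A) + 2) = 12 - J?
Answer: -252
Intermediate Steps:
g(J, A) = ⅖ - J/5 (g(J, A) = -2 + (12 - J)/5 = -2 + (12/5 - J/5) = ⅖ - J/5)
g(-8, -6)*(-125) + C(-2) = (⅖ - ⅕*(-8))*(-125) - 2 = (⅖ + 8/5)*(-125) - 2 = 2*(-125) - 2 = -250 - 2 = -252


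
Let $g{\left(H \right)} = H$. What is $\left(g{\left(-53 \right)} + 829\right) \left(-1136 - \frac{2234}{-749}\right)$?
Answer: $- \frac{658536880}{749} \approx -8.7922 \cdot 10^{5}$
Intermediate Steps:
$\left(g{\left(-53 \right)} + 829\right) \left(-1136 - \frac{2234}{-749}\right) = \left(-53 + 829\right) \left(-1136 - \frac{2234}{-749}\right) = 776 \left(-1136 - - \frac{2234}{749}\right) = 776 \left(-1136 + \frac{2234}{749}\right) = 776 \left(- \frac{848630}{749}\right) = - \frac{658536880}{749}$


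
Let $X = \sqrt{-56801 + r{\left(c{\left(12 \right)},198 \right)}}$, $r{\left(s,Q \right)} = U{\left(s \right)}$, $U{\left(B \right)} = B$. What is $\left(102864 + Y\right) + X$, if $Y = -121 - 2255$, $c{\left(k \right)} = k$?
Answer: $100488 + i \sqrt{56789} \approx 1.0049 \cdot 10^{5} + 238.3 i$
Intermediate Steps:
$r{\left(s,Q \right)} = s$
$Y = -2376$ ($Y = -121 - 2255 = -2376$)
$X = i \sqrt{56789}$ ($X = \sqrt{-56801 + 12} = \sqrt{-56789} = i \sqrt{56789} \approx 238.3 i$)
$\left(102864 + Y\right) + X = \left(102864 - 2376\right) + i \sqrt{56789} = 100488 + i \sqrt{56789}$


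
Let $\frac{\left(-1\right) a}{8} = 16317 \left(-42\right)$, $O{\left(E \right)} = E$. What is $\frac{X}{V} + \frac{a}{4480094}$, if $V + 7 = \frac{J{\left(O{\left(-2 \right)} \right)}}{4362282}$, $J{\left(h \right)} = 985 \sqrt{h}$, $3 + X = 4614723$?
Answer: $\frac{216 \left(- 208766911186931646 i + 12500635 \sqrt{2}\right)}{2240047 \left(985 \sqrt{2} + 30535974 i\right)} \approx -6.5924 \cdot 10^{5} - 30.074 i$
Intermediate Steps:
$X = 4614720$ ($X = -3 + 4614723 = 4614720$)
$a = 5482512$ ($a = - 8 \cdot 16317 \left(-42\right) = \left(-8\right) \left(-685314\right) = 5482512$)
$V = -7 + \frac{985 i \sqrt{2}}{4362282}$ ($V = -7 + \frac{985 \sqrt{-2}}{4362282} = -7 + 985 i \sqrt{2} \cdot \frac{1}{4362282} = -7 + \frac{985 i \sqrt{2}}{4362282} \approx -7.0 + 0.00031933 i$)
$\frac{X}{V} + \frac{a}{4480094} = \frac{4614720}{-7 + \frac{985 i \sqrt{2}}{4362282}} + \frac{5482512}{4480094} = \frac{4614720}{-7 + \frac{985 i \sqrt{2}}{4362282}} + 5482512 \cdot \frac{1}{4480094} = \frac{4614720}{-7 + \frac{985 i \sqrt{2}}{4362282}} + \frac{2741256}{2240047} = \frac{2741256}{2240047} + \frac{4614720}{-7 + \frac{985 i \sqrt{2}}{4362282}}$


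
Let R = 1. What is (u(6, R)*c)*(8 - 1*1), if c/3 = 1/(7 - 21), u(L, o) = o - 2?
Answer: 3/2 ≈ 1.5000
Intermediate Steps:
u(L, o) = -2 + o
c = -3/14 (c = 3/(7 - 21) = 3/(-14) = 3*(-1/14) = -3/14 ≈ -0.21429)
(u(6, R)*c)*(8 - 1*1) = ((-2 + 1)*(-3/14))*(8 - 1*1) = (-1*(-3/14))*(8 - 1) = (3/14)*7 = 3/2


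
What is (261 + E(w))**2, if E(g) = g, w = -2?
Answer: 67081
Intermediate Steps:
(261 + E(w))**2 = (261 - 2)**2 = 259**2 = 67081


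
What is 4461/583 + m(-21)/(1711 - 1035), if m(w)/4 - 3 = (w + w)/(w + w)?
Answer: 756241/98527 ≈ 7.6755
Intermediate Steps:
m(w) = 16 (m(w) = 12 + 4*((w + w)/(w + w)) = 12 + 4*((2*w)/((2*w))) = 12 + 4*((2*w)*(1/(2*w))) = 12 + 4*1 = 12 + 4 = 16)
4461/583 + m(-21)/(1711 - 1035) = 4461/583 + 16/(1711 - 1035) = 4461*(1/583) + 16/676 = 4461/583 + 16*(1/676) = 4461/583 + 4/169 = 756241/98527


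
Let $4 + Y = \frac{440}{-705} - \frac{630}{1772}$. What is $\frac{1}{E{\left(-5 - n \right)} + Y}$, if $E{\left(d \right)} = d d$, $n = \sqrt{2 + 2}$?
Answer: $\frac{124926}{5499287} \approx 0.022717$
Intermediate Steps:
$n = 2$ ($n = \sqrt{4} = 2$)
$Y = - \frac{622087}{124926}$ ($Y = -4 + \left(\frac{440}{-705} - \frac{630}{1772}\right) = -4 + \left(440 \left(- \frac{1}{705}\right) - \frac{315}{886}\right) = -4 - \frac{122383}{124926} = - \frac{622087}{124926} \approx -4.9796$)
$E{\left(d \right)} = d^{2}$
$\frac{1}{E{\left(-5 - n \right)} + Y} = \frac{1}{\left(-5 - 2\right)^{2} - \frac{622087}{124926}} = \frac{1}{\left(-7\right)^{2} - \frac{622087}{124926}} = \frac{1}{49 - \frac{622087}{124926}} = \frac{1}{\frac{5499287}{124926}} = \frac{124926}{5499287}$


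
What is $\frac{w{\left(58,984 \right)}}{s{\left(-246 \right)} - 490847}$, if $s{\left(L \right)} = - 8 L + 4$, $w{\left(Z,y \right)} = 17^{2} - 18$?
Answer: $- \frac{271}{488875} \approx -0.00055433$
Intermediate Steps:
$w{\left(Z,y \right)} = 271$ ($w{\left(Z,y \right)} = 289 - 18 = 271$)
$s{\left(L \right)} = 4 - 8 L$
$\frac{w{\left(58,984 \right)}}{s{\left(-246 \right)} - 490847} = \frac{271}{\left(4 - -1968\right) - 490847} = \frac{271}{\left(4 + 1968\right) - 490847} = \frac{271}{1972 - 490847} = \frac{271}{-488875} = 271 \left(- \frac{1}{488875}\right) = - \frac{271}{488875}$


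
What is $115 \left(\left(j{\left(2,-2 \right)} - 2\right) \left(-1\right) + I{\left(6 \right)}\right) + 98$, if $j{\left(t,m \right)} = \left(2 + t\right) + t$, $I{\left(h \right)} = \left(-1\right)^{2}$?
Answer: $-247$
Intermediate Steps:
$I{\left(h \right)} = 1$
$j{\left(t,m \right)} = 2 + 2 t$
$115 \left(\left(j{\left(2,-2 \right)} - 2\right) \left(-1\right) + I{\left(6 \right)}\right) + 98 = 115 \left(\left(\left(2 + 2 \cdot 2\right) - 2\right) \left(-1\right) + 1\right) + 98 = 115 \left(\left(\left(2 + 4\right) - 2\right) \left(-1\right) + 1\right) + 98 = 115 \left(\left(6 - 2\right) \left(-1\right) + 1\right) + 98 = 115 \left(4 \left(-1\right) + 1\right) + 98 = 115 \left(-4 + 1\right) + 98 = 115 \left(-3\right) + 98 = -345 + 98 = -247$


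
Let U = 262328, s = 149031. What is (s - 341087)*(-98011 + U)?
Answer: -31558065752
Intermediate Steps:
(s - 341087)*(-98011 + U) = (149031 - 341087)*(-98011 + 262328) = -192056*164317 = -31558065752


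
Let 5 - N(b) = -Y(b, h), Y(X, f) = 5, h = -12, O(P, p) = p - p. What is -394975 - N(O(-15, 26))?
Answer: -394985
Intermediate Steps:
O(P, p) = 0
N(b) = 10 (N(b) = 5 - (-1)*5 = 5 - 1*(-5) = 5 + 5 = 10)
-394975 - N(O(-15, 26)) = -394975 - 1*10 = -394975 - 10 = -394985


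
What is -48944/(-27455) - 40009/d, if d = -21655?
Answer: 22719257/6258295 ≈ 3.6303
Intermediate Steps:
-48944/(-27455) - 40009/d = -48944/(-27455) - 40009/(-21655) = -48944*(-1/27455) - 40009*(-1/21655) = 2576/1445 + 40009/21655 = 22719257/6258295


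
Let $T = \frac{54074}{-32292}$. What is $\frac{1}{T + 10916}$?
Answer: $\frac{16146}{176222699} \approx 9.1623 \cdot 10^{-5}$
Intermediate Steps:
$T = - \frac{27037}{16146}$ ($T = 54074 \left(- \frac{1}{32292}\right) = - \frac{27037}{16146} \approx -1.6745$)
$\frac{1}{T + 10916} = \frac{1}{- \frac{27037}{16146} + 10916} = \frac{1}{\frac{176222699}{16146}} = \frac{16146}{176222699}$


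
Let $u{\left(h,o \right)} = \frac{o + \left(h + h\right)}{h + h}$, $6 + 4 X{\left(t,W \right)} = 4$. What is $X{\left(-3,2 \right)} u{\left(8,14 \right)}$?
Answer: $- \frac{15}{16} \approx -0.9375$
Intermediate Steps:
$X{\left(t,W \right)} = - \frac{1}{2}$ ($X{\left(t,W \right)} = - \frac{3}{2} + \frac{1}{4} \cdot 4 = - \frac{3}{2} + 1 = - \frac{1}{2}$)
$u{\left(h,o \right)} = \frac{o + 2 h}{2 h}$
$X{\left(-3,2 \right)} u{\left(8,14 \right)} = - \frac{\frac{1}{8} \left(8 + \frac{1}{2} \cdot 14\right)}{2} = - \frac{\frac{1}{8} \left(8 + 7\right)}{2} = - \frac{\frac{1}{8} \cdot 15}{2} = \left(- \frac{1}{2}\right) \frac{15}{8} = - \frac{15}{16}$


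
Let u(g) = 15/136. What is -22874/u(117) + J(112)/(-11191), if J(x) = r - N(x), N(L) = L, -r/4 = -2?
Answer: -34813677464/167865 ≈ -2.0739e+5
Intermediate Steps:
u(g) = 15/136 (u(g) = 15*(1/136) = 15/136)
r = 8 (r = -4*(-2) = 8)
J(x) = 8 - x
-22874/u(117) + J(112)/(-11191) = -22874/15/136 + (8 - 1*112)/(-11191) = -22874*136/15 + (8 - 112)*(-1/11191) = -3110864/15 - 104*(-1/11191) = -3110864/15 + 104/11191 = -34813677464/167865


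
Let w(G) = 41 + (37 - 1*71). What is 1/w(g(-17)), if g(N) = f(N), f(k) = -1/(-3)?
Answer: 1/7 ≈ 0.14286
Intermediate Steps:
f(k) = 1/3 (f(k) = -1*(-1/3) = 1/3)
g(N) = 1/3
w(G) = 7 (w(G) = 41 + (37 - 71) = 41 - 34 = 7)
1/w(g(-17)) = 1/7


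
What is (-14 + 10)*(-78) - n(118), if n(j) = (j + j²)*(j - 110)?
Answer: -112024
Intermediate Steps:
n(j) = (-110 + j)*(j + j²) (n(j) = (j + j²)*(-110 + j) = (-110 + j)*(j + j²))
(-14 + 10)*(-78) - n(118) = (-14 + 10)*(-78) - 118*(-110 + 118² - 109*118) = -4*(-78) - 118*(-110 + 13924 - 12862) = 312 - 118*952 = 312 - 1*112336 = 312 - 112336 = -112024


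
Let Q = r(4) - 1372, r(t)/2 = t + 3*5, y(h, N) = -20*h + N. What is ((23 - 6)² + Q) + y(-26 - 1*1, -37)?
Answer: -542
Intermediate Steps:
y(h, N) = N - 20*h
r(t) = 30 + 2*t (r(t) = 2*(t + 3*5) = 2*(t + 15) = 2*(15 + t) = 30 + 2*t)
Q = -1334 (Q = (30 + 2*4) - 1372 = (30 + 8) - 1372 = 38 - 1372 = -1334)
((23 - 6)² + Q) + y(-26 - 1*1, -37) = ((23 - 6)² - 1334) + (-37 - 20*(-26 - 1*1)) = (17² - 1334) + (-37 - 20*(-26 - 1)) = (289 - 1334) + (-37 - 20*(-27)) = -1045 + (-37 + 540) = -1045 + 503 = -542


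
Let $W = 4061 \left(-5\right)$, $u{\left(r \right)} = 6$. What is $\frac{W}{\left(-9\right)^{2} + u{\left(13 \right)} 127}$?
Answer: $- \frac{20305}{843} \approx -24.087$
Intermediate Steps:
$W = -20305$
$\frac{W}{\left(-9\right)^{2} + u{\left(13 \right)} 127} = - \frac{20305}{\left(-9\right)^{2} + 6 \cdot 127} = - \frac{20305}{81 + 762} = - \frac{20305}{843}$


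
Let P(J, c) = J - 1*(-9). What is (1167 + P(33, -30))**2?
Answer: 1461681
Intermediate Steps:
P(J, c) = 9 + J (P(J, c) = J + 9 = 9 + J)
(1167 + P(33, -30))**2 = (1167 + (9 + 33))**2 = (1167 + 42)**2 = 1209**2 = 1461681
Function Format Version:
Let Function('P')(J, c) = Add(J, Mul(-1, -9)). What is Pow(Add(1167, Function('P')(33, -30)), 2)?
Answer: 1461681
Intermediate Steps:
Function('P')(J, c) = Add(9, J) (Function('P')(J, c) = Add(J, 9) = Add(9, J))
Pow(Add(1167, Function('P')(33, -30)), 2) = Pow(Add(1167, Add(9, 33)), 2) = Pow(Add(1167, 42), 2) = Pow(1209, 2) = 1461681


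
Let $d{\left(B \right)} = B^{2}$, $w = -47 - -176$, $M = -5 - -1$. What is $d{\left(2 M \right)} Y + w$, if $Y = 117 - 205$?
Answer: $-5503$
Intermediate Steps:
$M = -4$ ($M = -5 + 1 = -4$)
$w = 129$ ($w = -47 + 176 = 129$)
$Y = -88$
$d{\left(2 M \right)} Y + w = \left(2 \left(-4\right)\right)^{2} \left(-88\right) + 129 = \left(-8\right)^{2} \left(-88\right) + 129 = 64 \left(-88\right) + 129 = -5632 + 129 = -5503$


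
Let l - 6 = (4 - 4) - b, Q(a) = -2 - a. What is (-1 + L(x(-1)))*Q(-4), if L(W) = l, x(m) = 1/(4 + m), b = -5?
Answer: 20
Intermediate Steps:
l = 11 (l = 6 + ((4 - 4) - 1*(-5)) = 6 + (0 + 5) = 6 + 5 = 11)
L(W) = 11
(-1 + L(x(-1)))*Q(-4) = (-1 + 11)*(-2 - 1*(-4)) = 10*(-2 + 4) = 10*2 = 20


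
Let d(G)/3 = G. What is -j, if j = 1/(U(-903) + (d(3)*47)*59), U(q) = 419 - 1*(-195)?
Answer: -1/25571 ≈ -3.9107e-5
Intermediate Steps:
U(q) = 614 (U(q) = 419 + 195 = 614)
d(G) = 3*G
j = 1/25571 (j = 1/(614 + ((3*3)*47)*59) = 1/(614 + (9*47)*59) = 1/(614 + 423*59) = 1/(614 + 24957) = 1/25571 ≈ 3.9107e-5)
-j = -1*1/25571 = -1/25571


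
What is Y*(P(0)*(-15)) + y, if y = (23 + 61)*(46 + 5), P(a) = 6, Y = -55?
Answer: 9234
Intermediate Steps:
y = 4284 (y = 84*51 = 4284)
Y*(P(0)*(-15)) + y = -330*(-15) + 4284 = -55*(-90) + 4284 = 4950 + 4284 = 9234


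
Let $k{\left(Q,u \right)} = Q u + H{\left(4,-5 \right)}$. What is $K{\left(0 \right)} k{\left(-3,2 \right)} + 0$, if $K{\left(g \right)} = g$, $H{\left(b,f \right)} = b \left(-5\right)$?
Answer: $0$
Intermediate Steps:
$H{\left(b,f \right)} = - 5 b$
$k{\left(Q,u \right)} = -20 + Q u$ ($k{\left(Q,u \right)} = Q u - 20 = -20 + Q u$)
$K{\left(0 \right)} k{\left(-3,2 \right)} + 0 = 0 \left(-20 - 6\right) + 0 = 0 \left(-26\right) + 0 = 0 + 0 = 0$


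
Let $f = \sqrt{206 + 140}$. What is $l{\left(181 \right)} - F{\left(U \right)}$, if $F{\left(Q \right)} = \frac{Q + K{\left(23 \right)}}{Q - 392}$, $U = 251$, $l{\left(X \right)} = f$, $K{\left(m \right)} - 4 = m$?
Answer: $\frac{278}{141} + \sqrt{346} \approx 20.573$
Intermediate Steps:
$K{\left(m \right)} = 4 + m$
$f = \sqrt{346} \approx 18.601$
$l{\left(X \right)} = \sqrt{346}$
$F{\left(Q \right)} = \frac{27 + Q}{-392 + Q}$ ($F{\left(Q \right)} = \frac{Q + \left(4 + 23\right)}{Q - 392} = \frac{Q + 27}{-392 + Q} = \frac{27 + Q}{-392 + Q}$)
$l{\left(181 \right)} - F{\left(U \right)} = \sqrt{346} - \frac{27 + 251}{-392 + 251} = \sqrt{346} - \frac{1}{-141} \cdot 278 = \sqrt{346} - \left(- \frac{1}{141}\right) 278 = \sqrt{346} - - \frac{278}{141} = \sqrt{346} + \frac{278}{141} = \frac{278}{141} + \sqrt{346}$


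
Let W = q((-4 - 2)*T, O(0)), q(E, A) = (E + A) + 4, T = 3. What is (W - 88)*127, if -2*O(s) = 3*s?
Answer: -12954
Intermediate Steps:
O(s) = -3*s/2
q(E, A) = 4 + A + E (q(E, A) = (A + E) + 4 = 4 + A + E)
W = -14 (W = 4 - 3/2*0 + (-4 - 2)*3 = 4 + 0 - 6*3 = 4 + 0 - 18 = -14)
(W - 88)*127 = (-14 - 88)*127 = -102*127 = -12954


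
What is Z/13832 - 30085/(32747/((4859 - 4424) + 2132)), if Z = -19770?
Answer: -3737300005/1583764 ≈ -2359.8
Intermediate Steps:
Z/13832 - 30085/(32747/((4859 - 4424) + 2132)) = -19770/13832 - 30085/(32747/((4859 - 4424) + 2132)) = -19770*1/13832 - 30085/(32747/(435 + 2132)) = -9885/6916 - 30085/(32747/2567) = -9885/6916 - 30085/(32747*(1/2567)) = -9885/6916 - 30085/32747/2567 = -9885/6916 - 30085*2567/32747 = -9885/6916 - 7020745/2977 = -3737300005/1583764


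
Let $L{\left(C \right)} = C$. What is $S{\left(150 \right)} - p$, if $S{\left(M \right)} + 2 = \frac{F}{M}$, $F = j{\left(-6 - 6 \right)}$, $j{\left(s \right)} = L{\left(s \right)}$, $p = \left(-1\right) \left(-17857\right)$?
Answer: $- \frac{446477}{25} \approx -17859.0$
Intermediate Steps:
$p = 17857$
$j{\left(s \right)} = s$
$F = -12$ ($F = -6 - 6 = -12$)
$S{\left(M \right)} = -2 - \frac{12}{M}$
$S{\left(150 \right)} - p = \left(-2 - \frac{12}{150}\right) - 17857 = \left(-2 - \frac{2}{25}\right) - 17857 = - \frac{52}{25} - 17857 = - \frac{446477}{25}$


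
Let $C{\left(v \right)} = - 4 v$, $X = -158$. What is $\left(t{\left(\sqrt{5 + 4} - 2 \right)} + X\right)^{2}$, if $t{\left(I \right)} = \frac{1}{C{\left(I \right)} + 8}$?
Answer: $\frac{398161}{16} \approx 24885.0$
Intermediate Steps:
$t{\left(I \right)} = \frac{1}{8 - 4 I}$ ($t{\left(I \right)} = \frac{1}{- 4 I + 8} = \frac{1}{8 - 4 I}$)
$\left(t{\left(\sqrt{5 + 4} - 2 \right)} + X\right)^{2} = \left(- \frac{1}{-8 + 4 \left(\sqrt{5 + 4} - 2\right)} - 158\right)^{2} = \left(- \frac{1}{-8 + 4 \left(\sqrt{9} - 2\right)} - 158\right)^{2} = \left(- \frac{1}{-8 + 4 \left(3 - 2\right)} - 158\right)^{2} = \left(- \frac{1}{-8 + 4 \cdot 1} - 158\right)^{2} = \left(- \frac{1}{-8 + 4} - 158\right)^{2} = \left(- \frac{1}{-4} - 158\right)^{2} = \left(\left(-1\right) \left(- \frac{1}{4}\right) - 158\right)^{2} = \left(\frac{1}{4} - 158\right)^{2} = \left(- \frac{631}{4}\right)^{2} = \frac{398161}{16}$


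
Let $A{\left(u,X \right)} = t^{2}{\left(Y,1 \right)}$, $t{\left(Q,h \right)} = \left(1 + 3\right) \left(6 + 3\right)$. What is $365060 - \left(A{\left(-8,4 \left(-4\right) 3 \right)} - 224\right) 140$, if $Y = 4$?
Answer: $214980$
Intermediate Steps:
$t{\left(Q,h \right)} = 36$ ($t{\left(Q,h \right)} = 4 \cdot 9 = 36$)
$A{\left(u,X \right)} = 1296$ ($A{\left(u,X \right)} = 36^{2} = 1296$)
$365060 - \left(A{\left(-8,4 \left(-4\right) 3 \right)} - 224\right) 140 = 365060 - \left(1296 - 224\right) 140 = 365060 - 1072 \cdot 140 = 365060 - 150080 = 214980$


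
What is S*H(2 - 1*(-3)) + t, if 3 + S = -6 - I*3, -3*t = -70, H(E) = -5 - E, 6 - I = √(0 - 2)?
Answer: 880/3 - 30*I*√2 ≈ 293.33 - 42.426*I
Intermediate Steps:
I = 6 - I*√2 (I = 6 - √(0 - 2) = 6 - √(-2) = 6 - I*√2 ≈ 6.0 - 1.4142*I)
t = 70/3 (t = -⅓*(-70) = 70/3 ≈ 23.333)
S = -27 + 3*I*√2 (S = -3 + (-6 - (6 - I*√2)*3) = -3 + (-6 - (18 - 3*I*√2)) = -3 + (-6 + (-18 + 3*I*√2)) = -3 + (-24 + 3*I*√2) = -27 + 3*I*√2 ≈ -27.0 + 4.2426*I)
S*H(2 - 1*(-3)) + t = (-27 + 3*I*√2)*(-5 - (2 - 1*(-3))) + 70/3 = (-27 + 3*I*√2)*(-5 - (2 + 3)) + 70/3 = (-27 + 3*I*√2)*(-5 - 1*5) + 70/3 = (-27 + 3*I*√2)*(-5 - 5) + 70/3 = (-27 + 3*I*√2)*(-10) + 70/3 = (270 - 30*I*√2) + 70/3 = 880/3 - 30*I*√2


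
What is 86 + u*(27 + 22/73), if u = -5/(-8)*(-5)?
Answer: 399/584 ≈ 0.68322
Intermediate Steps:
u = -25/8 (u = -5*(-1/8)*(-5) = (5/8)*(-5) = -25/8 ≈ -3.1250)
86 + u*(27 + 22/73) = 86 - 25*(27 + 22/73)/8 = 86 - 25/8*1993/73 = 86 - 49825/584 = 399/584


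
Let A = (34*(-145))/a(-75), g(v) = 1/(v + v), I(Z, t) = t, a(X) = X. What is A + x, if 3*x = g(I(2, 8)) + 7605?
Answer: 624181/240 ≈ 2600.8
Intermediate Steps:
g(v) = 1/(2*v)
A = 986/15 (A = (34*(-145))/(-75) = -4930*(-1/75) = 986/15 ≈ 65.733)
x = 121681/48 (x = ((1/2)/8 + 7605)/3 = ((1/2)*(1/8) + 7605)/3 = (1/16 + 7605)/3 = (1/3)*(121681/16) = 121681/48 ≈ 2535.0)
A + x = 986/15 + 121681/48 = 624181/240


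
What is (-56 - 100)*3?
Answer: -468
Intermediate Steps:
(-56 - 100)*3 = -156*3 = -468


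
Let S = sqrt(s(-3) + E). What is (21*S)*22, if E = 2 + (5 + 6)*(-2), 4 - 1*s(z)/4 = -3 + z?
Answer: 924*sqrt(5) ≈ 2066.1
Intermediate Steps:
s(z) = 28 - 4*z (s(z) = 16 - 4*(-3 + z) = 16 + (12 - 4*z) = 28 - 4*z)
E = -20 (E = 2 + 11*(-2) = 2 - 22 = -20)
S = 2*sqrt(5) (S = sqrt((28 - 4*(-3)) - 20) = sqrt((28 + 12) - 20) = sqrt(40 - 20) = sqrt(20) = 2*sqrt(5) ≈ 4.4721)
(21*S)*22 = (21*(2*sqrt(5)))*22 = (42*sqrt(5))*22 = 924*sqrt(5)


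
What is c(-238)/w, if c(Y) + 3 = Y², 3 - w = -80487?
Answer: 56641/80490 ≈ 0.70370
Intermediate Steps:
w = 80490 (w = 3 - 1*(-80487) = 3 + 80487 = 80490)
c(Y) = -3 + Y²
c(-238)/w = (-3 + (-238)²)/80490 = (-3 + 56644)*(1/80490) = 56641*(1/80490) = 56641/80490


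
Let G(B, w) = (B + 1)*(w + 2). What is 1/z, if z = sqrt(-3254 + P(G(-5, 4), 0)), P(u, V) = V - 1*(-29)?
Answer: -I*sqrt(129)/645 ≈ -0.017609*I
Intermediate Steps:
G(B, w) = (1 + B)*(2 + w)
P(u, V) = 29 + V (P(u, V) = V + 29 = 29 + V)
z = 5*I*sqrt(129) (z = sqrt(-3254 + (29 + 0)) = sqrt(-3254 + 29) = sqrt(-3225) = 5*I*sqrt(129) ≈ 56.789*I)
1/z = 1/(5*I*sqrt(129)) = -I*sqrt(129)/645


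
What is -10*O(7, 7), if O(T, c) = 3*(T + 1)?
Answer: -240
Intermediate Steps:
O(T, c) = 3 + 3*T (O(T, c) = 3*(1 + T) = 3 + 3*T)
-10*O(7, 7) = -10*(3 + 3*7) = -10*(3 + 21) = -10*24 = -240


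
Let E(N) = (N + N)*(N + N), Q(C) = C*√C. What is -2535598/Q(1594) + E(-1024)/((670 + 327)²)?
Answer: 4194304/994009 - 1267799*√1594/1270418 ≈ -35.623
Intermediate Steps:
Q(C) = C^(3/2)
E(N) = 4*N² (E(N) = (2*N)*(2*N) = 4*N²)
-2535598/Q(1594) + E(-1024)/((670 + 327)²) = -2535598*√1594/2540836 + (4*(-1024)²)/((670 + 327)²) = -2535598*√1594/2540836 + (4*1048576)/(997²) = -1267799*√1594/1270418 + 4194304/994009 = 4194304/994009 - 1267799*√1594/1270418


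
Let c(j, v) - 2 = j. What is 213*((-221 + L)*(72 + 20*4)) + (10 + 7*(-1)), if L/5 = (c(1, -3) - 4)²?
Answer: -6993213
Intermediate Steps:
c(j, v) = 2 + j
L = 5 (L = 5*((2 + 1) - 4)² = 5*(3 - 4)² = 5*(-1)² = 5*1 = 5)
213*((-221 + L)*(72 + 20*4)) + (10 + 7*(-1)) = 213*((-221 + 5)*(72 + 20*4)) + (10 + 7*(-1)) = 213*(-216*(72 + 80)) + (10 - 7) = 213*(-216*152) + 3 = 213*(-32832) + 3 = -6993216 + 3 = -6993213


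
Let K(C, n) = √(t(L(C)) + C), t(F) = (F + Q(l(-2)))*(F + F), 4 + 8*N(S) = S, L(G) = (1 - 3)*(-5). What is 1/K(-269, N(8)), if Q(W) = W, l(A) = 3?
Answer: -I/3 ≈ -0.33333*I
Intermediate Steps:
L(G) = 10 (L(G) = -2*(-5) = 10)
N(S) = -½ + S/8
t(F) = 2*F*(3 + F) (t(F) = (F + 3)*(F + F) = (3 + F)*(2*F) = 2*F*(3 + F))
K(C, n) = √(260 + C) (K(C, n) = √(2*10*(3 + 10) + C) = √(2*10*13 + C) = √(260 + C))
1/K(-269, N(8)) = 1/(√(260 - 269)) = 1/(√(-9)) = 1/(3*I) = -I/3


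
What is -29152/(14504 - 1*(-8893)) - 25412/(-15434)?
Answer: 72316298/180554649 ≈ 0.40052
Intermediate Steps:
-29152/(14504 - 1*(-8893)) - 25412/(-15434) = -29152/(14504 + 8893) - 25412*(-1/15434) = -29152/23397 + 12706/7717 = 72316298/180554649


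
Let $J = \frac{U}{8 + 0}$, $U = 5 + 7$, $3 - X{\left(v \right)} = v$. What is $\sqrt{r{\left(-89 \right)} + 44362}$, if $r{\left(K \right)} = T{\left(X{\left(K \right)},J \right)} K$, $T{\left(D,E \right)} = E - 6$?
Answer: $\frac{5 \sqrt{7162}}{2} \approx 211.57$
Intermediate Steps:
$X{\left(v \right)} = 3 - v$
$U = 12$
$J = \frac{3}{2}$ ($J = \frac{12}{8 + 0} = \frac{12}{8} = 12 \cdot \frac{1}{8} = \frac{3}{2} \approx 1.5$)
$T{\left(D,E \right)} = -6 + E$
$r{\left(K \right)} = - \frac{9 K}{2}$ ($r{\left(K \right)} = \left(-6 + \frac{3}{2}\right) K = - \frac{9 K}{2}$)
$\sqrt{r{\left(-89 \right)} + 44362} = \sqrt{\left(- \frac{9}{2}\right) \left(-89\right) + 44362} = \sqrt{\frac{801}{2} + 44362} = \sqrt{\frac{89525}{2}} = \frac{5 \sqrt{7162}}{2}$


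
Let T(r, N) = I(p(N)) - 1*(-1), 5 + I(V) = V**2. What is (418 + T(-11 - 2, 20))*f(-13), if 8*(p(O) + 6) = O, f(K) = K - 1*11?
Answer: -10230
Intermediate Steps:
f(K) = -11 + K (f(K) = K - 11 = -11 + K)
p(O) = -6 + O/8
I(V) = -5 + V**2
T(r, N) = -4 + (-6 + N/8)**2 (T(r, N) = (-5 + (-6 + N/8)**2) - 1*(-1) = (-5 + (-6 + N/8)**2) + 1 = -4 + (-6 + N/8)**2)
(418 + T(-11 - 2, 20))*f(-13) = (418 + (-4 + (-48 + 20)**2/64))*(-11 - 13) = (418 + (-4 + (1/64)*(-28)**2))*(-24) = (418 + (-4 + (1/64)*784))*(-24) = (418 + (-4 + 49/4))*(-24) = (418 + 33/4)*(-24) = (1705/4)*(-24) = -10230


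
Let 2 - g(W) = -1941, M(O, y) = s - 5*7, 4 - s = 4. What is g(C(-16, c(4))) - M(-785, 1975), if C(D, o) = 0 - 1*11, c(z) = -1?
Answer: 1978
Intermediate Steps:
s = 0 (s = 4 - 1*4 = 4 - 4 = 0)
M(O, y) = -35 (M(O, y) = 0 - 5*7 = 0 - 35 = -35)
C(D, o) = -11 (C(D, o) = 0 - 11 = -11)
g(W) = 1943 (g(W) = 2 - 1*(-1941) = 2 + 1941 = 1943)
g(C(-16, c(4))) - M(-785, 1975) = 1943 - 1*(-35) = 1943 + 35 = 1978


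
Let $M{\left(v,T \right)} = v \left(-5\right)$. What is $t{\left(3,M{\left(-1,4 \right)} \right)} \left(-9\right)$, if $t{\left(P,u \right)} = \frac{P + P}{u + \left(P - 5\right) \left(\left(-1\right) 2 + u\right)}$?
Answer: $54$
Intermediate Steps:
$M{\left(v,T \right)} = - 5 v$
$t{\left(P,u \right)} = \frac{2 P}{u + \left(-5 + P\right) \left(-2 + u\right)}$
$t{\left(3,M{\left(-1,4 \right)} \right)} \left(-9\right) = 2 \cdot 3 \frac{1}{10 - 4 \left(\left(-5\right) \left(-1\right)\right) - 6 + 3 \left(\left(-5\right) \left(-1\right)\right)} \left(-9\right) = 2 \cdot 3 \frac{1}{10 - 20 - 6 + 3 \cdot 5} \left(-9\right) = 2 \cdot 3 \frac{1}{10 - 20 - 6 + 15} \left(-9\right) = 2 \cdot 3 \frac{1}{-1} \left(-9\right) = 2 \cdot 3 \left(-1\right) \left(-9\right) = \left(-6\right) \left(-9\right) = 54$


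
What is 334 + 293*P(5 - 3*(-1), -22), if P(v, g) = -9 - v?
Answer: -4647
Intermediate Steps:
334 + 293*P(5 - 3*(-1), -22) = 334 + 293*(-9 - (5 - 3*(-1))) = 334 + 293*(-9 - (5 + 3)) = 334 + 293*(-9 - 1*8) = 334 + 293*(-9 - 8) = 334 + 293*(-17) = 334 - 4981 = -4647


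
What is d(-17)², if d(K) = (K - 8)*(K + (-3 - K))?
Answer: 5625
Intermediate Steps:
d(K) = 24 - 3*K (d(K) = (-8 + K)*(-3) = 24 - 3*K)
d(-17)² = (24 - 3*(-17))² = (24 + 51)² = 75² = 5625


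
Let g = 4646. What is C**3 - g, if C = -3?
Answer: -4673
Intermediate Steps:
C**3 - g = (-3)**3 - 1*4646 = -27 - 4646 = -4673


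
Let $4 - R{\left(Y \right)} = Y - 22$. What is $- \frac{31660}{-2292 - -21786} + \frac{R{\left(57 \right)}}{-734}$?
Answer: $- \frac{11317063}{7154298} \approx -1.5819$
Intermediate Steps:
$R{\left(Y \right)} = 26 - Y$ ($R{\left(Y \right)} = 4 - \left(Y - 22\right) = 4 - \left(-22 + Y\right) = 26 - Y$)
$- \frac{31660}{-2292 - -21786} + \frac{R{\left(57 \right)}}{-734} = - \frac{31660}{-2292 - -21786} + \frac{26 - 57}{-734} = - \frac{31660}{-2292 + 21786} + \left(26 - 57\right) \left(- \frac{1}{734}\right) = - \frac{31660}{19494} - - \frac{31}{734} = \left(-31660\right) \frac{1}{19494} + \frac{31}{734} = - \frac{15830}{9747} + \frac{31}{734} = - \frac{11317063}{7154298}$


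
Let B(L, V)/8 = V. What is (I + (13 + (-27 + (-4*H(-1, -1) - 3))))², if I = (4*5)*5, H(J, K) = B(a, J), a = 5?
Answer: 13225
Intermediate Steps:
B(L, V) = 8*V
H(J, K) = 8*J
I = 100 (I = 20*5 = 100)
(I + (13 + (-27 + (-4*H(-1, -1) - 3))))² = (100 + (13 + (-27 + (-32*(-1) - 3))))² = (100 + (13 + (-27 + (-4*(-8) - 3))))² = (100 + (13 + (-27 + (32 - 3))))² = (100 + (13 + (-27 + 29)))² = (100 + (13 + 2))² = (100 + 15)² = 115² = 13225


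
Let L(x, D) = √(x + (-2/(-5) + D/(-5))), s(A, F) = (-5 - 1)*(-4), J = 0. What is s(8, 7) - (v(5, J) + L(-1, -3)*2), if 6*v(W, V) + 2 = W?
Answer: 47/2 ≈ 23.500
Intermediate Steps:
s(A, F) = 24 (s(A, F) = -6*(-4) = 24)
v(W, V) = -⅓ + W/6
L(x, D) = √(⅖ + x - D/5) (L(x, D) = √(x + (-2*(-⅕) + D*(-⅕))) = √(x + (⅖ - D/5)) = √(⅖ + x - D/5))
s(8, 7) - (v(5, J) + L(-1, -3)*2) = 24 - ((-⅓ + (⅙)*5) + (√(10 - 5*(-3) + 25*(-1))/5)*2) = 24 - ((-⅓ + ⅚) + (√(10 + 15 - 25)/5)*2) = 24 - (½ + (√0/5)*2) = 24 - (½ + ((⅕)*0)*2) = 24 - (½ + 0*2) = 24 - (½ + 0) = 24 - 1*½ = 24 - ½ = 47/2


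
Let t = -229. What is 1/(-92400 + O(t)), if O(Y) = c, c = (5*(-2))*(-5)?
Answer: -1/92350 ≈ -1.0828e-5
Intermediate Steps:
c = 50 (c = -10*(-5) = 50)
O(Y) = 50
1/(-92400 + O(t)) = 1/(-92400 + 50) = 1/(-92350) = -1/92350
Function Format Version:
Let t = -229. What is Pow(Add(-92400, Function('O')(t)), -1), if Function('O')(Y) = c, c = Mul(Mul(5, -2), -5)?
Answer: Rational(-1, 92350) ≈ -1.0828e-5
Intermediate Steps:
c = 50 (c = Mul(-10, -5) = 50)
Function('O')(Y) = 50
Pow(Add(-92400, Function('O')(t)), -1) = Pow(Add(-92400, 50), -1) = Pow(-92350, -1) = Rational(-1, 92350)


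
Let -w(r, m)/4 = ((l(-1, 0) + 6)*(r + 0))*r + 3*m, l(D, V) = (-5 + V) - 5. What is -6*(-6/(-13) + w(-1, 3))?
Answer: 1524/13 ≈ 117.23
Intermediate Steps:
l(D, V) = -10 + V
w(r, m) = -12*m + 16*r² (w(r, m) = -4*((((-10 + 0) + 6)*(r + 0))*r + 3*m) = -4*(((-10 + 6)*r)*r + 3*m) = -4*((-4*r)*r + 3*m) = -4*(-4*r² + 3*m) = -12*m + 16*r²)
-6*(-6/(-13) + w(-1, 3)) = -6*(-6/(-13) + (-12*3 + 16*(-1)²)) = -6*(-6*(-1/13) + (-36 + 16*1)) = -6*(6/13 + (-36 + 16)) = -6*(6/13 - 20) = -6*(-254/13) = 1524/13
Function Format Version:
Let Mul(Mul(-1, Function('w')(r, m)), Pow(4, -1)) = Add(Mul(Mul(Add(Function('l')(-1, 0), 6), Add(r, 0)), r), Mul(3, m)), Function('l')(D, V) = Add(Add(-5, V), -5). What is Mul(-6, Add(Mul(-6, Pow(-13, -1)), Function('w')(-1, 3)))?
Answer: Rational(1524, 13) ≈ 117.23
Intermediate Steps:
Function('l')(D, V) = Add(-10, V)
Function('w')(r, m) = Add(Mul(-12, m), Mul(16, Pow(r, 2))) (Function('w')(r, m) = Mul(-4, Add(Mul(Mul(Add(Add(-10, 0), 6), Add(r, 0)), r), Mul(3, m))) = Mul(-4, Add(Mul(Mul(Add(-10, 6), r), r), Mul(3, m))) = Mul(-4, Add(Mul(Mul(-4, r), r), Mul(3, m))) = Mul(-4, Add(Mul(-4, Pow(r, 2)), Mul(3, m))) = Add(Mul(-12, m), Mul(16, Pow(r, 2))))
Mul(-6, Add(Mul(-6, Pow(-13, -1)), Function('w')(-1, 3))) = Mul(-6, Add(Mul(-6, Pow(-13, -1)), Add(Mul(-12, 3), Mul(16, Pow(-1, 2))))) = Mul(-6, Add(Mul(-6, Rational(-1, 13)), Add(-36, Mul(16, 1)))) = Mul(-6, Add(Rational(6, 13), Add(-36, 16))) = Mul(-6, Add(Rational(6, 13), -20)) = Mul(-6, Rational(-254, 13)) = Rational(1524, 13)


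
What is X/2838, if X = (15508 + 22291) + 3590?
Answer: 41389/2838 ≈ 14.584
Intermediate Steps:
X = 41389 (X = 37799 + 3590 = 41389)
X/2838 = 41389/2838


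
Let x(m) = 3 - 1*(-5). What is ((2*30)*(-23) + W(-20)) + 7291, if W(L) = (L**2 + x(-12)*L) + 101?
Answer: 6252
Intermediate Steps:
x(m) = 8 (x(m) = 3 + 5 = 8)
W(L) = 101 + L**2 + 8*L (W(L) = (L**2 + 8*L) + 101 = 101 + L**2 + 8*L)
((2*30)*(-23) + W(-20)) + 7291 = ((2*30)*(-23) + (101 + (-20)**2 + 8*(-20))) + 7291 = (60*(-23) + (101 + 400 - 160)) + 7291 = (-1380 + 341) + 7291 = -1039 + 7291 = 6252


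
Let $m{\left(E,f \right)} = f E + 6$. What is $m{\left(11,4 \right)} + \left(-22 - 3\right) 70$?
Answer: $-1700$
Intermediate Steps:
$m{\left(E,f \right)} = 6 + E f$ ($m{\left(E,f \right)} = E f + 6 = 6 + E f$)
$m{\left(11,4 \right)} + \left(-22 - 3\right) 70 = \left(6 + 11 \cdot 4\right) + \left(-22 - 3\right) 70 = \left(6 + 44\right) - 1750 = 50 - 1750 = -1700$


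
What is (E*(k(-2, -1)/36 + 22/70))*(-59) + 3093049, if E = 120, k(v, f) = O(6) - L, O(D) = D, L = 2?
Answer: 64890781/21 ≈ 3.0900e+6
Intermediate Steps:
k(v, f) = 4 (k(v, f) = 6 - 1*2 = 6 - 2 = 4)
(E*(k(-2, -1)/36 + 22/70))*(-59) + 3093049 = (120*(4/36 + 22/70))*(-59) + 3093049 = (120*(4*(1/36) + 22*(1/70)))*(-59) + 3093049 = (120*(⅑ + 11/35))*(-59) + 3093049 = (120*(134/315))*(-59) + 3093049 = (1072/21)*(-59) + 3093049 = -63248/21 + 3093049 = 64890781/21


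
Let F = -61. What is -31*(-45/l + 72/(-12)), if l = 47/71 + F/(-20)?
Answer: 987102/1757 ≈ 561.81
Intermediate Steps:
l = 5271/1420 (l = 47/71 - 61/(-20) = 47*(1/71) - 61*(-1/20) = 47/71 + 61/20 = 5271/1420 ≈ 3.7120)
-31*(-45/l + 72/(-12)) = -31*(-45/5271/1420 + 72/(-12)) = -31*(-45*1420/5271 + 72*(-1/12)) = -31*(-21300/1757 - 6) = -31*(-31842/1757) = 987102/1757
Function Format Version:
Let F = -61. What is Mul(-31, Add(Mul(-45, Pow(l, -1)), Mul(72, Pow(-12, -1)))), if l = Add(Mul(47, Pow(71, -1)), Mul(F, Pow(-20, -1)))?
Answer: Rational(987102, 1757) ≈ 561.81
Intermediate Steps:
l = Rational(5271, 1420) (l = Add(Mul(47, Pow(71, -1)), Mul(-61, Pow(-20, -1))) = Add(Mul(47, Rational(1, 71)), Mul(-61, Rational(-1, 20))) = Add(Rational(47, 71), Rational(61, 20)) = Rational(5271, 1420) ≈ 3.7120)
Mul(-31, Add(Mul(-45, Pow(l, -1)), Mul(72, Pow(-12, -1)))) = Mul(-31, Add(Mul(-45, Pow(Rational(5271, 1420), -1)), Mul(72, Pow(-12, -1)))) = Mul(-31, Add(Mul(-45, Rational(1420, 5271)), Mul(72, Rational(-1, 12)))) = Mul(-31, Add(Rational(-21300, 1757), -6)) = Mul(-31, Rational(-31842, 1757)) = Rational(987102, 1757)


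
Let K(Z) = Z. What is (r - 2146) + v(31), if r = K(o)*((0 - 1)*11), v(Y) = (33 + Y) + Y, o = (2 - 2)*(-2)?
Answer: -2051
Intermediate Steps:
o = 0 (o = 0*(-2) = 0)
v(Y) = 33 + 2*Y
r = 0 (r = 0*((0 - 1)*11) = 0*(-1*11) = 0*(-11) = 0)
(r - 2146) + v(31) = (0 - 2146) + (33 + 2*31) = -2146 + (33 + 62) = -2146 + 95 = -2051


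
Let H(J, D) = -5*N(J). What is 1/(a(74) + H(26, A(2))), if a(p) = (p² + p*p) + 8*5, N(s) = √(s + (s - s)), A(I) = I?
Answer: 5496/60411707 + 5*√26/120823414 ≈ 9.1187e-5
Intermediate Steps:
N(s) = √s (N(s) = √(s + 0) = √s)
H(J, D) = -5*√J
a(p) = 40 + 2*p² (a(p) = (p² + p²) + 40 = 2*p² + 40 = 40 + 2*p²)
1/(a(74) + H(26, A(2))) = 1/((40 + 2*74²) - 5*√26) = 1/((40 + 2*5476) - 5*√26) = 1/((40 + 10952) - 5*√26) = 1/(10992 - 5*√26)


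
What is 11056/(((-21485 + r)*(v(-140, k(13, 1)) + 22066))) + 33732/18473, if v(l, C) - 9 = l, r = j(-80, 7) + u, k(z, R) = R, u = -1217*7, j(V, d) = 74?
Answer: 11072672281556/6063896641075 ≈ 1.8260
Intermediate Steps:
u = -8519
r = -8445 (r = 74 - 8519 = -8445)
v(l, C) = 9 + l
11056/(((-21485 + r)*(v(-140, k(13, 1)) + 22066))) + 33732/18473 = 11056/(((-21485 - 8445)*((9 - 140) + 22066))) + 33732/18473 = 11056/((-29930*(-131 + 22066))) + 33732*(1/18473) = 11056/((-29930*21935)) + 33732/18473 = 11056/(-656514550) + 33732/18473 = 11056*(-1/656514550) + 33732/18473 = -5528/328257275 + 33732/18473 = 11072672281556/6063896641075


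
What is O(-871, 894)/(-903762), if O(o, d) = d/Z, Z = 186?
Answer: -149/28016622 ≈ -5.3183e-6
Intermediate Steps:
O(o, d) = d/186
O(-871, 894)/(-903762) = ((1/186)*894)/(-903762) = (149/31)*(-1/903762) = -149/28016622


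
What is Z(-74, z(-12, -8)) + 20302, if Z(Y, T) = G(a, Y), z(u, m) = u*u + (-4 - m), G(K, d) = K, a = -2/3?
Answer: 60904/3 ≈ 20301.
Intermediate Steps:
a = -⅔ (a = -2*⅓ = -⅔ ≈ -0.66667)
z(u, m) = -4 + u² - m (z(u, m) = u² + (-4 - m) = -4 + u² - m)
Z(Y, T) = -⅔
Z(-74, z(-12, -8)) + 20302 = -⅔ + 20302 = 60904/3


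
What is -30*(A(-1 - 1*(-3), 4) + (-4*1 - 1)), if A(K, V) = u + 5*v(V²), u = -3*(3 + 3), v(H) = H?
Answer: -1710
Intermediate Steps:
u = -18 (u = -3*6 = -18)
A(K, V) = -18 + 5*V²
-30*(A(-1 - 1*(-3), 4) + (-4*1 - 1)) = -30*((-18 + 5*4²) + (-4*1 - 1)) = -30*((-18 + 5*16) + (-4 - 1)) = -30*((-18 + 80) - 5) = -30*(62 - 5) = -30*57 = -1710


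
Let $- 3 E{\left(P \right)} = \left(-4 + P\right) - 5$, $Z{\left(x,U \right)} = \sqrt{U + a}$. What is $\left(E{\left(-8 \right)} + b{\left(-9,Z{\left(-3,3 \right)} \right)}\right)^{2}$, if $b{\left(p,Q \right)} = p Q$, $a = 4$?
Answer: $\frac{5392}{9} - 102 \sqrt{7} \approx 329.24$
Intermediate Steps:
$Z{\left(x,U \right)} = \sqrt{4 + U}$ ($Z{\left(x,U \right)} = \sqrt{U + 4} = \sqrt{4 + U}$)
$b{\left(p,Q \right)} = Q p$
$E{\left(P \right)} = 3 - \frac{P}{3}$ ($E{\left(P \right)} = - \frac{\left(-4 + P\right) - 5}{3} = - \frac{-9 + P}{3} = 3 - \frac{P}{3}$)
$\left(E{\left(-8 \right)} + b{\left(-9,Z{\left(-3,3 \right)} \right)}\right)^{2} = \left(\left(3 - - \frac{8}{3}\right) + \sqrt{4 + 3} \left(-9\right)\right)^{2} = \left(\left(3 + \frac{8}{3}\right) + \sqrt{7} \left(-9\right)\right)^{2} = \left(\frac{17}{3} - 9 \sqrt{7}\right)^{2}$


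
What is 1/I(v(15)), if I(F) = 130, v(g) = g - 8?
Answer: 1/130 ≈ 0.0076923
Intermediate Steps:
v(g) = -8 + g
1/I(v(15)) = 1/130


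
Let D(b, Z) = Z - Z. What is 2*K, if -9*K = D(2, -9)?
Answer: 0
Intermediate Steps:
D(b, Z) = 0
K = 0 (K = -1/9*0 = 0)
2*K = 2*0 = 0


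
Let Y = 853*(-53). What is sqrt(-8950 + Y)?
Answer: I*sqrt(54159) ≈ 232.72*I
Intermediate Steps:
Y = -45209
sqrt(-8950 + Y) = sqrt(-8950 - 45209) = sqrt(-54159) = I*sqrt(54159)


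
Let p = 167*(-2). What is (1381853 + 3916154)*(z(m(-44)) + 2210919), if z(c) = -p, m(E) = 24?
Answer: 11715233872771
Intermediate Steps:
p = -334
z(c) = 334 (z(c) = -1*(-334) = 334)
(1381853 + 3916154)*(z(m(-44)) + 2210919) = (1381853 + 3916154)*(334 + 2210919) = 5298007*2211253 = 11715233872771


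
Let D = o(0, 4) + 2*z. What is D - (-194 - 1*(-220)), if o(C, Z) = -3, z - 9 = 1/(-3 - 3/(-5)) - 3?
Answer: -107/6 ≈ -17.833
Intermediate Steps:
z = 67/12 (z = 9 + (1/(-3 - 3/(-5)) - 3) = 9 + (1/(-3 - 3*(-⅕)) - 3) = 9 + (1/(-3 + ⅗) - 3) = 9 + (1/(-12/5) - 3) = 9 + (-5/12 - 3) = 9 - 41/12 = 67/12 ≈ 5.5833)
D = 49/6 (D = -3 + 2*(67/12) = -3 + 67/6 = 49/6 ≈ 8.1667)
D - (-194 - 1*(-220)) = 49/6 - (-194 - 1*(-220)) = 49/6 - (-194 + 220) = 49/6 - 1*26 = 49/6 - 26 = -107/6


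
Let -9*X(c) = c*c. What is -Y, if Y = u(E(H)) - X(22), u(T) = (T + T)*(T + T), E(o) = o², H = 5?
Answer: -22984/9 ≈ -2553.8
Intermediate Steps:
X(c) = -c²/9 (X(c) = -c*c/9 = -c²/9)
u(T) = 4*T² (u(T) = (2*T)*(2*T) = 4*T²)
Y = 22984/9 (Y = 4*(5²)² - (-1)*22²/9 = 4*25² - (-1)*484/9 = 4*625 - 1*(-484/9) = 2500 + 484/9 = 22984/9 ≈ 2553.8)
-Y = -1*22984/9 = -22984/9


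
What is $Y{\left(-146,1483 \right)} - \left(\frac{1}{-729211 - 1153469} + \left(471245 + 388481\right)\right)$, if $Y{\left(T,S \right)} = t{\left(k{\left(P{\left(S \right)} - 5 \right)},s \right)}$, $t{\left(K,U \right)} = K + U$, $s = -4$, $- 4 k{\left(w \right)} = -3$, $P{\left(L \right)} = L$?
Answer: $- \frac{1618595064389}{1882680} \approx -8.5973 \cdot 10^{5}$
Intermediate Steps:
$k{\left(w \right)} = \frac{3}{4}$ ($k{\left(w \right)} = \left(- \frac{1}{4}\right) \left(-3\right) = \frac{3}{4}$)
$Y{\left(T,S \right)} = - \frac{13}{4}$ ($Y{\left(T,S \right)} = \frac{3}{4} - 4 = - \frac{13}{4}$)
$Y{\left(-146,1483 \right)} - \left(\frac{1}{-729211 - 1153469} + \left(471245 + 388481\right)\right) = - \frac{13}{4} - \left(\frac{1}{-729211 - 1153469} + \left(471245 + 388481\right)\right) = - \frac{13}{4} - \left(\frac{1}{-729211 - 1153469} + 859726\right) = - \frac{13}{4} - \left(\frac{1}{-1882680} + 859726\right) = - \frac{13}{4} - \left(- \frac{1}{1882680} + 859726\right) = - \frac{13}{4} - \frac{1618588945679}{1882680} = - \frac{1618595064389}{1882680}$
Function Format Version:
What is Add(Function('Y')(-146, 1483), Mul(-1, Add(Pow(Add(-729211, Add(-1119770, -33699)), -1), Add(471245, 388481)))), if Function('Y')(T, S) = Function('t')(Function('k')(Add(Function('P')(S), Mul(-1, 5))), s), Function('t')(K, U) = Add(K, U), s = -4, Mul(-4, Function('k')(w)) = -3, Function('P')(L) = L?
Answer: Rational(-1618595064389, 1882680) ≈ -8.5973e+5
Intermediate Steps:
Function('k')(w) = Rational(3, 4) (Function('k')(w) = Mul(Rational(-1, 4), -3) = Rational(3, 4))
Function('Y')(T, S) = Rational(-13, 4) (Function('Y')(T, S) = Add(Rational(3, 4), -4) = Rational(-13, 4))
Add(Function('Y')(-146, 1483), Mul(-1, Add(Pow(Add(-729211, Add(-1119770, -33699)), -1), Add(471245, 388481)))) = Add(Rational(-13, 4), Mul(-1, Add(Pow(Add(-729211, Add(-1119770, -33699)), -1), Add(471245, 388481)))) = Add(Rational(-13, 4), Mul(-1, Add(Pow(Add(-729211, -1153469), -1), 859726))) = Add(Rational(-13, 4), Mul(-1, Add(Pow(-1882680, -1), 859726))) = Add(Rational(-13, 4), Mul(-1, Add(Rational(-1, 1882680), 859726))) = Add(Rational(-13, 4), Mul(-1, Rational(1618588945679, 1882680))) = Add(Rational(-13, 4), Rational(-1618588945679, 1882680)) = Rational(-1618595064389, 1882680)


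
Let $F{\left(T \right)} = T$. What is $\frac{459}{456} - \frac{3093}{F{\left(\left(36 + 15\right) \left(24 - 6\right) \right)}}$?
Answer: $- \frac{54947}{23256} \approx -2.3627$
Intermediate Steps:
$\frac{459}{456} - \frac{3093}{F{\left(\left(36 + 15\right) \left(24 - 6\right) \right)}} = \frac{459}{456} - \frac{3093}{\left(36 + 15\right) \left(24 - 6\right)} = 459 \cdot \frac{1}{456} - \frac{3093}{51 \cdot 18} = \frac{153}{152} - \frac{3093}{918} = \frac{153}{152} - \frac{1031}{306} = - \frac{54947}{23256}$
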